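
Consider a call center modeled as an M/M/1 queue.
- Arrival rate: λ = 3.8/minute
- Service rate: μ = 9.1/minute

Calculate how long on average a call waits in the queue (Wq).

First, compute utilization: ρ = λ/μ = 3.8/9.1 = 0.4176
For M/M/1: Wq = λ/(μ(μ-λ))
Wq = 3.8/(9.1 × (9.1-3.8))
Wq = 3.8/(9.1 × 5.30)
Wq = 0.07879 minutes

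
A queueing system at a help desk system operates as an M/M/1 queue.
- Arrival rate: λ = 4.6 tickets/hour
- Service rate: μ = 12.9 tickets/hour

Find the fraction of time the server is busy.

Server utilization: ρ = λ/μ
ρ = 4.6/12.9 = 0.3566
The server is busy 35.66% of the time.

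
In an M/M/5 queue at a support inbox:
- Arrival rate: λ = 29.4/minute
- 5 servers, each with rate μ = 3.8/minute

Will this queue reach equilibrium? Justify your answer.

Stability requires ρ = λ/(cμ) < 1
ρ = 29.4/(5 × 3.8) = 29.4/19.00 = 1.5474
Since 1.5474 ≥ 1, the system is UNSTABLE.
Need c > λ/μ = 29.4/3.8 = 7.74.
Minimum servers needed: c = 8.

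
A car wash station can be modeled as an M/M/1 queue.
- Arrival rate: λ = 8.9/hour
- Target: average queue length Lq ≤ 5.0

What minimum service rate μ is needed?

For M/M/1: Lq = λ²/(μ(μ-λ))
Need Lq ≤ 5.0, i.e. μ(μ-λ) ≥ λ²/5.0
μ² - 8.9μ - 79.21/5.0 ≥ 0  →  μ² - 8.9μ - 15.8420 ≥ 0
Quadratic formula (positive root): μ = [λ + √(λ² + 4×15.8420)]/2
Discriminant: 79.21 + 4×15.8420 = 142.5780, √142.5780 = 11.9406
μ ≥ (8.9 + 11.9406)/2 = 10.4203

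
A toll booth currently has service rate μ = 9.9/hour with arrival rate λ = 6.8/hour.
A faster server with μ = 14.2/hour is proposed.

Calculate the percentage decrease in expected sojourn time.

System 1: ρ₁ = 6.8/9.9 = 0.6869, W₁ = 1/(9.9-6.8) = 0.32258
System 2: ρ₂ = 6.8/14.2 = 0.4789, W₂ = 1/(14.2-6.8) = 0.13514
Improvement: (W₁-W₂)/W₁ = (0.32258-0.13514)/0.32258 = 58.11%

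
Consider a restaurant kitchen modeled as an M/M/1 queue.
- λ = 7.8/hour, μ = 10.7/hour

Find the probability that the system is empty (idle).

ρ = λ/μ = 7.8/10.7 = 0.7290
P(0) = 1 - ρ = 1 - 0.7290 = 0.2710
The server is idle 27.10% of the time.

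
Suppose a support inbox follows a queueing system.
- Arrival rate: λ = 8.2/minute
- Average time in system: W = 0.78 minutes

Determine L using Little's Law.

Little's Law: L = λW
L = 8.2 × 0.78 = 6.3960 emails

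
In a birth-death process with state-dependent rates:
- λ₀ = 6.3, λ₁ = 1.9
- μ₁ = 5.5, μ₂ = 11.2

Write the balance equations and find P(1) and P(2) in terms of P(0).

Balance equations:
State 0: λ₀P₀ = μ₁P₁ → P₁ = (λ₀/μ₁)P₀ = (6.3/5.5)P₀ = 1.1455P₀
State 1: P₂ = (λ₀λ₁)/(μ₁μ₂)P₀ = (6.3×1.9)/(5.5×11.2)P₀ = 0.1943P₀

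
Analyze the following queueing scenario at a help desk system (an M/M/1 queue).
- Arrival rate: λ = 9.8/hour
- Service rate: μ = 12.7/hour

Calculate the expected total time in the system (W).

First, compute utilization: ρ = λ/μ = 9.8/12.7 = 0.7717
For M/M/1: W = 1/(μ-λ)
W = 1/(12.7-9.8) = 1/2.90
W = 0.3448 hours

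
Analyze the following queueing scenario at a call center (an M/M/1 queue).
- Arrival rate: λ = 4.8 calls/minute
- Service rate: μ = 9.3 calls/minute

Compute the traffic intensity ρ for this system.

Server utilization: ρ = λ/μ
ρ = 4.8/9.3 = 0.5161
The server is busy 51.61% of the time.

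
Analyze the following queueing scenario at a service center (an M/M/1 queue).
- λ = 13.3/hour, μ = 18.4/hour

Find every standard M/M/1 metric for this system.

Step 1: ρ = λ/μ = 13.3/18.4 = 0.7228
Step 2: L = λ/(μ-λ) = 13.3/5.10 = 2.6078
Step 3: Lq = λ²/(μ(μ-λ)) = 176.89/(18.4×5.10) = 1.8850
Step 4: W = 1/(μ-λ) = 1/5.10 = 0.196078
Step 5: Wq = λ/(μ(μ-λ)) = 13.3/(18.4×5.10) = 0.1417
Step 6: P(0) = 1-ρ = 0.2772
Verify: L = λW = 13.3×0.196078 = 2.6078 ✔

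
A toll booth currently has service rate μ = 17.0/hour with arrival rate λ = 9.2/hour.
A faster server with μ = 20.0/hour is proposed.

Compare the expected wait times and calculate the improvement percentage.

System 1: ρ₁ = 9.2/17.0 = 0.5412, W₁ = 1/(17.0-9.2) = 0.1282
System 2: ρ₂ = 9.2/20.0 = 0.4600, W₂ = 1/(20.0-9.2) = 0.09259
Improvement: (W₁-W₂)/W₁ = (0.1282-0.09259)/0.1282 = 27.78%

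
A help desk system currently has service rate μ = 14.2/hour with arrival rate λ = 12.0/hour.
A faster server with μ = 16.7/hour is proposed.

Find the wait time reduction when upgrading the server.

System 1: ρ₁ = 12.0/14.2 = 0.8451, W₁ = 1/(14.2-12.0) = 0.45455
System 2: ρ₂ = 12.0/16.7 = 0.7186, W₂ = 1/(16.7-12.0) = 0.21277
Improvement: (W₁-W₂)/W₁ = (0.45455-0.21277)/0.45455 = 53.19%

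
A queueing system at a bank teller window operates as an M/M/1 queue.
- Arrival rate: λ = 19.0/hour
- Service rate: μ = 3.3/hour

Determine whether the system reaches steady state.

Stability requires ρ = λ/(cμ) < 1
ρ = 19.0/(1 × 3.3) = 19.0/3.30 = 5.7576
Since 5.7576 ≥ 1, the system is UNSTABLE.
Queue grows without bound. Need μ > λ = 19.0.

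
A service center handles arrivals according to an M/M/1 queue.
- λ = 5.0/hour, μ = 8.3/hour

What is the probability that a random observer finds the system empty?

ρ = λ/μ = 5.0/8.3 = 0.6024
P(0) = 1 - ρ = 1 - 0.6024 = 0.3976
The server is idle 39.76% of the time.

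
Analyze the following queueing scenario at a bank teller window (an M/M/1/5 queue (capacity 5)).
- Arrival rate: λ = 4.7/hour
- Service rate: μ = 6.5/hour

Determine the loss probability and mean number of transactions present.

ρ = λ/μ = 4.7/6.5 = 0.723077
P₀ = (1-ρ)/(1-ρ^(K+1)) = (1-0.723077)/(1-0.723077^6) = 0.2769/0.8571 = 0.3231
P_K = P₀×ρ^K = 0.32310 × 0.723077^5 = 0.32310 × 0.19766 = 0.06386
Blocking probability P_5 = 0.06386 (6.39%)
L = ρ[1 - (K+1)ρ^K + Kρ^(K+1)] / [(1-ρ)(1-ρ^(K+1))]
L = 0.723077 × (1 - 6×0.197662 + 5×0.142925) / ((1 - 0.723077) × (1 - 0.142925)) = 1.6106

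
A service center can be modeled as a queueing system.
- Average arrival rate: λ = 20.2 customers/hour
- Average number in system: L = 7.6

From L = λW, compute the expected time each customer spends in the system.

Little's Law: L = λW, so W = L/λ
W = 7.6/20.2 = 0.3762 hours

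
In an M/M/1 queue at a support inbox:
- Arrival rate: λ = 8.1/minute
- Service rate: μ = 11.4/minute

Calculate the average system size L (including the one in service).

ρ = λ/μ = 8.1/11.4 = 0.7105
For M/M/1: L = λ/(μ-λ)
L = 8.1/(11.4-8.1) = 8.1/3.30
L = 2.4545 emails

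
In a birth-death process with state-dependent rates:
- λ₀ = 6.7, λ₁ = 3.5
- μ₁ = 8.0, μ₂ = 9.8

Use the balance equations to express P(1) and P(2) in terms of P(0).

Balance equations:
State 0: λ₀P₀ = μ₁P₁ → P₁ = (λ₀/μ₁)P₀ = (6.7/8.0)P₀ = 0.8375P₀
State 1: P₂ = (λ₀λ₁)/(μ₁μ₂)P₀ = (6.7×3.5)/(8.0×9.8)P₀ = 0.2991P₀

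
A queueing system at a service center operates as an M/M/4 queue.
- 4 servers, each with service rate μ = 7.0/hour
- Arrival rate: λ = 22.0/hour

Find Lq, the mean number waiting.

Traffic intensity: ρ = λ/(cμ) = 22.0/(4×7.0) = 0.7857
Since ρ = 0.7857 < 1, system is stable.
Offered load a = λ/μ = cρ = 22.0/7.0 = 3.1429
P₀ = [ Σₙ₌₀^3 aⁿ/n! + a^4/(4!(1-ρ)) ]⁻¹
Σ = a^0/0! + a^1/1! + a^2/2! + a^3/3! = 1.00000 + 3.14286 + 4.93878 + 5.17396 = 14.2556
a^4/(4!(1-ρ)) = 97.56601/(24 × 0.2142857) = 18.9712
P₀ = 1/(14.2556 + 18.9712) = 0.03010
Lq = P₀·a^4·ρ / (4!(1-ρ)²) = 0.030096 × 97.5660 × 0.78571 / (24 × 0.045918) = 2.0935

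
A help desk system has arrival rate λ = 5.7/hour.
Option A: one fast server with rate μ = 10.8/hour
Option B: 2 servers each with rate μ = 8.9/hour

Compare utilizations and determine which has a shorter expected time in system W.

Option A: single server μ = 10.8 (M/M/1)
  ρ_A = 5.7/10.8 = 0.5278
  W_A = 1/(μ-λ) = 1/(10.8-5.7) = 1/5.10 = 0.1961

Option B: 2 servers μ = 8.9 (M/M/2)
  ρ_B = λ/(cμ) = 5.7/(2×8.9) = 0.3202
  Offered load a = λ/μ = cρ = 5.7/8.9 = 0.6404
  P₀ = [ Σₙ₌₀^1 aⁿ/n! + a^2/(2!(1-ρ)) ]⁻¹
  Σ = a^0/0! + a^1/1! = 1.0000 + 0.6404 = 1.6404
  a^2/(2!(1-ρ)) = 0.4102/(2 × 0.6798) = 0.3017
  P₀ = 1/(1.6404 + 0.3017) = 0.5149
  Lq = P₀·a^2·ρ / (2!(1-ρ)²) = 0.5149 × 0.4102 × 0.3202 / (2 × 0.4621) = 0.07318
  Wq_B = Lq/λ = 0.07318/5.7 = 0.01284
  W_B = Wq_B + 1/μ = 0.01284 + 0.1124 = 0.1252

Since W_B = 0.1252 < W_A = 0.1961, Option B (multiple servers) has the shorter time in system.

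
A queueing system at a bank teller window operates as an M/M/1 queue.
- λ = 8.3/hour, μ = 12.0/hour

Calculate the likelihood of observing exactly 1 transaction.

ρ = λ/μ = 8.3/12.0 = 0.6917
P(n) = (1-ρ)ρⁿ
P(1) = (1-0.6917) × 0.6917^1
P(1) = 0.3083 × 0.6917
P(1) = 0.2133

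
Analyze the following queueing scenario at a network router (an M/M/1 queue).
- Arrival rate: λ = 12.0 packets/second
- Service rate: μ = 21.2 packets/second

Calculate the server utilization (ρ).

Server utilization: ρ = λ/μ
ρ = 12.0/21.2 = 0.5660
The server is busy 56.60% of the time.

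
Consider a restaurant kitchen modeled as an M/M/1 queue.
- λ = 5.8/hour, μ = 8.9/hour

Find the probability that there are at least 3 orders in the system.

ρ = λ/μ = 5.8/8.9 = 0.6517
P(N ≥ n) = ρⁿ
P(N ≥ 3) = 0.6517^3
P(N ≥ 3) = 0.2768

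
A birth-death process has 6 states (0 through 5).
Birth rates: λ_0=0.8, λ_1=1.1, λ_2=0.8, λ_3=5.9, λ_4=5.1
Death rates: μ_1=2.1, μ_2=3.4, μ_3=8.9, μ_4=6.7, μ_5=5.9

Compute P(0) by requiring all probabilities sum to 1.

Ratios P(n)/P(0) = (λ₀···λₙ₋₁)/(μ₁···μₙ):
P(1)/P(0) = (0.8)/(2.1) = 0.3810
P(2)/P(0) = (0.8×1.1)/(2.1×3.4) = 0.1232
P(3)/P(0) = (0.8×1.1×0.8)/(2.1×3.4×8.9) = 0.01108
P(4)/P(0) = (0.8×1.1×0.8×5.9)/(2.1×3.4×8.9×6.7) = 0.009756
P(5)/P(0) = (0.8×1.1×0.8×5.9×5.1)/(2.1×3.4×8.9×6.7×5.9) = 0.008433

Normalization: ∑ P(n) = 1
P(0) × (1.0000 + 0.3810 + 0.1232 + 0.01108 + 0.009756 + 0.008433) = 1
P(0) × 1.5335 = 1
P(0) = 1/1.5335 = 0.6521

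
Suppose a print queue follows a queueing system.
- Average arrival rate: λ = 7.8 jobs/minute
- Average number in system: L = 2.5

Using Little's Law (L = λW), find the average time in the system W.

Little's Law: L = λW, so W = L/λ
W = 2.5/7.8 = 0.3205 minutes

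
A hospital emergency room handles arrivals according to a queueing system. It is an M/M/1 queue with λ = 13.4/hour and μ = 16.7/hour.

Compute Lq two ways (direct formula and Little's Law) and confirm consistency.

Method 1 (direct): Lq = λ²/(μ(μ-λ)) = 179.56/(16.7 × 3.30) = 3.2582

Method 2 (Little's Law):
W = 1/(μ-λ) = 1/3.30 = 0.30303
Wq = W - 1/μ = 0.30303 - 0.059880 = 0.24315
Lq = λWq = 13.4 × 0.24315 = 3.2582 ✔ (matches Method 1)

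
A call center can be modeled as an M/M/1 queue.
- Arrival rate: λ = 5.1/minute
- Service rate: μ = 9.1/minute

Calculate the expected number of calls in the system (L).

ρ = λ/μ = 5.1/9.1 = 0.5604
For M/M/1: L = λ/(μ-λ)
L = 5.1/(9.1-5.1) = 5.1/4.00
L = 1.2750 calls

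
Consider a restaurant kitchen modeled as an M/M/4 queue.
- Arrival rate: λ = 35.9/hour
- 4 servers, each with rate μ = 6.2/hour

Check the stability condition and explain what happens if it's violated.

Stability requires ρ = λ/(cμ) < 1
ρ = 35.9/(4 × 6.2) = 35.9/24.80 = 1.4476
Since 1.4476 ≥ 1, the system is UNSTABLE.
Need c > λ/μ = 35.9/6.2 = 5.79.
Minimum servers needed: c = 6.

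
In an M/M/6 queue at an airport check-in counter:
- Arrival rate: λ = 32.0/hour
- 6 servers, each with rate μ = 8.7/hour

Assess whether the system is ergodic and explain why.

Stability requires ρ = λ/(cμ) < 1
ρ = 32.0/(6 × 8.7) = 32.0/52.20 = 0.6130
Since 0.6130 < 1, the system is STABLE.
The servers are busy 61.30% of the time.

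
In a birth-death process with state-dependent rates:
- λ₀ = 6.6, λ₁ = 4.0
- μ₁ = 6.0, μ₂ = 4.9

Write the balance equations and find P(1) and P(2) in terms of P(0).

Balance equations:
State 0: λ₀P₀ = μ₁P₁ → P₁ = (λ₀/μ₁)P₀ = (6.6/6.0)P₀ = 1.1000P₀
State 1: P₂ = (λ₀λ₁)/(μ₁μ₂)P₀ = (6.6×4.0)/(6.0×4.9)P₀ = 0.8980P₀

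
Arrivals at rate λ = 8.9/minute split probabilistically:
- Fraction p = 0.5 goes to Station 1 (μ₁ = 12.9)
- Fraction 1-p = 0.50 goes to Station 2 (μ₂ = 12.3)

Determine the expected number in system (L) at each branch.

Effective rates: λ₁ = 8.9×0.5 = 4.45, λ₂ = 8.9×0.50 = 4.45
Station 1: ρ₁ = 4.45/12.9 = 0.34496, L₁ = ρ₁/(1-ρ₁) = 0.34496/(1-0.34496) = 0.5266
Station 2: ρ₂ = 4.45/12.3 = 0.3618, L₂ = ρ₂/(1-ρ₂) = 0.3618/(1-0.3618) = 0.5669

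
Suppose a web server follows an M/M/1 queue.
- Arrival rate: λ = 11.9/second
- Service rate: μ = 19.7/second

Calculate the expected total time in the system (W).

First, compute utilization: ρ = λ/μ = 11.9/19.7 = 0.6041
For M/M/1: W = 1/(μ-λ)
W = 1/(19.7-11.9) = 1/7.80
W = 0.1282 seconds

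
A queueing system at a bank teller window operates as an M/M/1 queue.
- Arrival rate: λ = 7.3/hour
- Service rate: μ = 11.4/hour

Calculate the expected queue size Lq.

ρ = λ/μ = 7.3/11.4 = 0.6404
For M/M/1: Lq = λ²/(μ(μ-λ))
Lq = 53.29/(11.4 × 4.10)
Lq = 1.1401 transactions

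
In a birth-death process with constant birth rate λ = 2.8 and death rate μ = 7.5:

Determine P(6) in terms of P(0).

For constant rates: P(n)/P(0) = (λ/μ)^n
P(6)/P(0) = (2.8/7.5)^6 = 0.373333^6 = 0.002708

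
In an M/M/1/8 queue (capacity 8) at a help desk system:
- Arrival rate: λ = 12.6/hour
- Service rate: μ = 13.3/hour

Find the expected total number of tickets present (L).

ρ = λ/μ = 12.6/13.3 = 0.94737
P₀ = (1-ρ)/(1-ρ^(K+1)) = (1-0.94737)/(1-0.94737^9) = 0.05263/0.3853 = 0.1366
P_K = P₀×ρ^K = 0.1366 × 0.94737^8 = 0.1366 × 0.6489 = 0.08864
L = ρ[1 - (K+1)ρ^K + Kρ^(K+1)] / [(1-ρ)(1-ρ^(K+1))]
L = 0.94737 × (1 - 9×0.648869 + 8×0.614719) / ((1 - 0.94737) × (1 - 0.614719)) = 3.6410 tickets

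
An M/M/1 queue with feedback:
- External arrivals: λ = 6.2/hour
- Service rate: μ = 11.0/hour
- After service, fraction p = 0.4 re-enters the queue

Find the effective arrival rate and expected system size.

Effective arrival rate: λ_eff = λ/(1-p) = 6.2/(1-0.4) = 6.2/0.60 = 10.33333
ρ = λ_eff/μ = 10.33333/11.0 = 0.939394
L = ρ/(1-ρ) = 0.939394/(1-0.939394) = 15.5000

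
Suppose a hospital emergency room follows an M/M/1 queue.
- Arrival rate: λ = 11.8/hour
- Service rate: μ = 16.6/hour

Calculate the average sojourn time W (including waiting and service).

First, compute utilization: ρ = λ/μ = 11.8/16.6 = 0.7108
For M/M/1: W = 1/(μ-λ)
W = 1/(16.6-11.8) = 1/4.80
W = 0.2083 hours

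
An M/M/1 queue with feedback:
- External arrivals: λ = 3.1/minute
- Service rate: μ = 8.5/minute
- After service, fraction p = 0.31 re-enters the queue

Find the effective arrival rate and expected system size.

Effective arrival rate: λ_eff = λ/(1-p) = 3.1/(1-0.31) = 3.1/0.69 = 4.4928
ρ = λ_eff/μ = 4.4928/8.5 = 0.52856
L = ρ/(1-ρ) = 0.52856/(1-0.52856) = 1.1212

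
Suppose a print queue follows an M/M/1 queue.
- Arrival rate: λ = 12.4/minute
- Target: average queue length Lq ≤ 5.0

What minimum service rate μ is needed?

For M/M/1: Lq = λ²/(μ(μ-λ))
Need Lq ≤ 5.0, i.e. μ(μ-λ) ≥ λ²/5.0
μ² - 12.4μ - 153.76/5.0 ≥ 0  →  μ² - 12.4μ - 30.7520 ≥ 0
Quadratic formula (positive root): μ = [λ + √(λ² + 4×30.7520)]/2
Discriminant: 153.76 + 4×30.7520 = 276.7680, √276.7680 = 16.63635
μ ≥ (12.4 + 16.63635)/2 = 14.5182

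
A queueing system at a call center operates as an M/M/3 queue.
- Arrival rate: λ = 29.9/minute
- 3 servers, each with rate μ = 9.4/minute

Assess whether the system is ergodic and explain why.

Stability requires ρ = λ/(cμ) < 1
ρ = 29.9/(3 × 9.4) = 29.9/28.20 = 1.0603
Since 1.0603 ≥ 1, the system is UNSTABLE.
Need c > λ/μ = 29.9/9.4 = 3.18.
Minimum servers needed: c = 4.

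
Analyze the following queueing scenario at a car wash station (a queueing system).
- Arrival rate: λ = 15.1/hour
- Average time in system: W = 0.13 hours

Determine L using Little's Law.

Little's Law: L = λW
L = 15.1 × 0.13 = 1.9630 cars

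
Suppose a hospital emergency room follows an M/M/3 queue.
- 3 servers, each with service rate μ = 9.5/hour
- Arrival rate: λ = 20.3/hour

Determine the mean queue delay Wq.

Traffic intensity: ρ = λ/(cμ) = 20.3/(3×9.5) = 0.7123
Since ρ = 0.7123 < 1, system is stable.
Offered load a = λ/μ = cρ = 20.3/9.5 = 2.1368
P₀ = [ Σₙ₌₀^2 aⁿ/n! + a^3/(3!(1-ρ)) ]⁻¹
Σ = a^0/0! + a^1/1! + a^2/2! = 1.00000 + 2.13684 + 2.28305 = 5.4199
a^3/(3!(1-ρ)) = 9.7570/(6 × 0.28772) = 5.6519
P₀ = 1/(5.4199 + 5.6519) = 0.09032
Lq = P₀·a^3·ρ / (3!(1-ρ)²) = 0.090319 × 9.7570 × 0.71228 / (6 × 0.082782) = 1.2637
Wq = Lq/λ = 1.2637/20.3 = 0.06225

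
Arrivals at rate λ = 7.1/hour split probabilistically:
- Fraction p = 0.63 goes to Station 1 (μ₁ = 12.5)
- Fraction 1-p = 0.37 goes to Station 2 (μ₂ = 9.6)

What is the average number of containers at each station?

Effective rates: λ₁ = 7.1×0.63 = 4.473, λ₂ = 7.1×0.37 = 2.627
Station 1: ρ₁ = 4.473/12.5 = 0.35784, L₁ = ρ₁/(1-ρ₁) = 0.35784/(1-0.35784) = 0.5572
Station 2: ρ₂ = 2.627/9.6 = 0.2736, L₂ = ρ₂/(1-ρ₂) = 0.2736/(1-0.2736) = 0.3767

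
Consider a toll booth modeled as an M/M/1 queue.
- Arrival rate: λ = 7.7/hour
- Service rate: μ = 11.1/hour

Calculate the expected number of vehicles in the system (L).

ρ = λ/μ = 7.7/11.1 = 0.6937
For M/M/1: L = λ/(μ-λ)
L = 7.7/(11.1-7.7) = 7.7/3.40
L = 2.2647 vehicles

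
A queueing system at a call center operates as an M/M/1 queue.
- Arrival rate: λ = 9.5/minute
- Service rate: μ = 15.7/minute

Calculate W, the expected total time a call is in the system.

First, compute utilization: ρ = λ/μ = 9.5/15.7 = 0.6051
For M/M/1: W = 1/(μ-λ)
W = 1/(15.7-9.5) = 1/6.20
W = 0.1613 minutes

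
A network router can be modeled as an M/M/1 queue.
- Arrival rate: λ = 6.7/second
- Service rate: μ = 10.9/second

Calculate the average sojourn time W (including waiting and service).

First, compute utilization: ρ = λ/μ = 6.7/10.9 = 0.6147
For M/M/1: W = 1/(μ-λ)
W = 1/(10.9-6.7) = 1/4.20
W = 0.2381 seconds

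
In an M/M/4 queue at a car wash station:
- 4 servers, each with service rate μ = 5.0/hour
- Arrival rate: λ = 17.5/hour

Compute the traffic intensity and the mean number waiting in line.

Traffic intensity: ρ = λ/(cμ) = 17.5/(4×5.0) = 0.8750
Since ρ = 0.8750 < 1, system is stable.
Offered load a = λ/μ = cρ = 17.5/5.0 = 3.5000
P₀ = [ Σₙ₌₀^3 aⁿ/n! + a^4/(4!(1-ρ)) ]⁻¹
Σ = a^0/0! + a^1/1! + a^2/2! + a^3/3! = 1.0000 + 3.5000 + 6.1250 + 7.1458 = 17.7708
a^4/(4!(1-ρ)) = 150.0625/(24 × 0.1250) = 50.0208
P₀ = 1/(17.7708 + 50.0208) = 0.01475
Lq = P₀·a^4·ρ / (4!(1-ρ)²) = 0.014751 × 150.0625 × 0.87500 / (24 × 0.015625) = 5.1650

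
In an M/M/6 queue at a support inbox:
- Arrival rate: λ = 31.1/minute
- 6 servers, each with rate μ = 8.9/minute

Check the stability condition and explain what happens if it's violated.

Stability requires ρ = λ/(cμ) < 1
ρ = 31.1/(6 × 8.9) = 31.1/53.40 = 0.5824
Since 0.5824 < 1, the system is STABLE.
The servers are busy 58.24% of the time.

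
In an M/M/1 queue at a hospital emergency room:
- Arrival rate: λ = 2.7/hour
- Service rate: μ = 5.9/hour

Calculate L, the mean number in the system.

ρ = λ/μ = 2.7/5.9 = 0.4576
For M/M/1: L = λ/(μ-λ)
L = 2.7/(5.9-2.7) = 2.7/3.20
L = 0.8438 patients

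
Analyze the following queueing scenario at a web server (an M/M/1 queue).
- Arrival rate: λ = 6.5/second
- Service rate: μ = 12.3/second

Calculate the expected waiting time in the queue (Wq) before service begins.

First, compute utilization: ρ = λ/μ = 6.5/12.3 = 0.5285
For M/M/1: Wq = λ/(μ(μ-λ))
Wq = 6.5/(12.3 × (12.3-6.5))
Wq = 6.5/(12.3 × 5.80)
Wq = 0.09111 seconds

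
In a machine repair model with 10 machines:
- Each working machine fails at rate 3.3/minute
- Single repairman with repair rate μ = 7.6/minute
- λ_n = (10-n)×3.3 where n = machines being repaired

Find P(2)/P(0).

P(2)/P(0) = ∏_{i=0}^{2-1} λ_i/μ_{i+1}
= (10-0)×3.3/7.6 × (10-1)×3.3/7.6
= 16.9685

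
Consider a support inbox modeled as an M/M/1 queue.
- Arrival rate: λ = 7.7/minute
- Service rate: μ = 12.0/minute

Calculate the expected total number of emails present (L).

ρ = λ/μ = 7.7/12.0 = 0.6417
For M/M/1: L = λ/(μ-λ)
L = 7.7/(12.0-7.7) = 7.7/4.30
L = 1.7907 emails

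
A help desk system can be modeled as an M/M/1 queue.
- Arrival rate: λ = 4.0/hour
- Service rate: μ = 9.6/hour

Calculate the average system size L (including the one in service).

ρ = λ/μ = 4.0/9.6 = 0.4167
For M/M/1: L = λ/(μ-λ)
L = 4.0/(9.6-4.0) = 4.0/5.60
L = 0.7143 tickets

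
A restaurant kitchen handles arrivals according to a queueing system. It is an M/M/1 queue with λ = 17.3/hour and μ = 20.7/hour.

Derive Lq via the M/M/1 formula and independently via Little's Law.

Method 1 (direct): Lq = λ²/(μ(μ-λ)) = 299.29/(20.7 × 3.40) = 4.2525

Method 2 (Little's Law):
W = 1/(μ-λ) = 1/3.40 = 0.29412
Wq = W - 1/μ = 0.29412 - 0.048309 = 0.24581
Lq = λWq = 17.3 × 0.24581 = 4.2525 ✔ (matches Method 1)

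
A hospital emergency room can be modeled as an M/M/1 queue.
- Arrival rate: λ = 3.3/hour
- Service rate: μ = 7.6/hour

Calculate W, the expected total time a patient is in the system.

First, compute utilization: ρ = λ/μ = 3.3/7.6 = 0.4342
For M/M/1: W = 1/(μ-λ)
W = 1/(7.6-3.3) = 1/4.30
W = 0.2326 hours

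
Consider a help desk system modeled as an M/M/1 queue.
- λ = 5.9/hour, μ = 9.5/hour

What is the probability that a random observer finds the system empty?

ρ = λ/μ = 5.9/9.5 = 0.6211
P(0) = 1 - ρ = 1 - 0.6211 = 0.3789
The server is idle 37.89% of the time.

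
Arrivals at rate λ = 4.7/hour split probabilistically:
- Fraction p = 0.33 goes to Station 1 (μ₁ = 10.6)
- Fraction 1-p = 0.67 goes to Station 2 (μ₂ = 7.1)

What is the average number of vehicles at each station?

Effective rates: λ₁ = 4.7×0.33 = 1.551, λ₂ = 4.7×0.67 = 3.149
Station 1: ρ₁ = 1.551/10.6 = 0.1463, L₁ = ρ₁/(1-ρ₁) = 0.1463/(1-0.1463) = 0.1714
Station 2: ρ₂ = 3.149/7.1 = 0.44352, L₂ = ρ₂/(1-ρ₂) = 0.44352/(1-0.44352) = 0.7970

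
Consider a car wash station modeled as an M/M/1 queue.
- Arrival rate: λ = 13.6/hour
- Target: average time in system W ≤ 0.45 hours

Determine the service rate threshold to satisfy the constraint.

For M/M/1: W = 1/(μ-λ)
Need W ≤ 0.45, so 1/(μ-λ) ≤ 0.45
μ - λ ≥ 1/0.45 = 2.2222
μ ≥ 13.6 + 2.2222 = 15.8222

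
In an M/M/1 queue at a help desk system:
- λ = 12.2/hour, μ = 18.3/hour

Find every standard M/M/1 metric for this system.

Step 1: ρ = λ/μ = 12.2/18.3 = 0.6667
Step 2: L = λ/(μ-λ) = 12.2/6.10 = 2.0000
Step 3: Lq = λ²/(μ(μ-λ)) = 148.84/(18.3×6.10) = 1.3333
Step 4: W = 1/(μ-λ) = 1/6.10 = 0.163934
Step 5: Wq = λ/(μ(μ-λ)) = 12.2/(18.3×6.10) = 0.1093
Step 6: P(0) = 1-ρ = 0.3333
Verify: L = λW = 12.2×0.163934 = 2.0000 ✔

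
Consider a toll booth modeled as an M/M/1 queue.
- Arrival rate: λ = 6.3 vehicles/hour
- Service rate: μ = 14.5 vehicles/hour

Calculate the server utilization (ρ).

Server utilization: ρ = λ/μ
ρ = 6.3/14.5 = 0.4345
The server is busy 43.45% of the time.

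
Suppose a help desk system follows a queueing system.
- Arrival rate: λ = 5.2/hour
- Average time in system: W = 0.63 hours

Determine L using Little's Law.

Little's Law: L = λW
L = 5.2 × 0.63 = 3.2760 tickets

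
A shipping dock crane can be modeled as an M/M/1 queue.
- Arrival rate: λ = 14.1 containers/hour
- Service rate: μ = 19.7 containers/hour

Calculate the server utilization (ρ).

Server utilization: ρ = λ/μ
ρ = 14.1/19.7 = 0.7157
The server is busy 71.57% of the time.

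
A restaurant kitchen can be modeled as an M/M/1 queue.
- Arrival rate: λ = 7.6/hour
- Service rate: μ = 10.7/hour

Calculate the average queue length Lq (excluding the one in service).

ρ = λ/μ = 7.6/10.7 = 0.7103
For M/M/1: Lq = λ²/(μ(μ-λ))
Lq = 57.76/(10.7 × 3.10)
Lq = 1.7413 orders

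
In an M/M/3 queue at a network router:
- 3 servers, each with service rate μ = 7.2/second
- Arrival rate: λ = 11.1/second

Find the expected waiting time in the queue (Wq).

Traffic intensity: ρ = λ/(cμ) = 11.1/(3×7.2) = 0.5139
Since ρ = 0.5139 < 1, system is stable.
Offered load a = λ/μ = cρ = 11.1/7.2 = 1.5417
P₀ = [ Σₙ₌₀^2 aⁿ/n! + a^3/(3!(1-ρ)) ]⁻¹
Σ = a^0/0! + a^1/1! + a^2/2! = 1.00000 + 1.54167 + 1.18837 = 3.7300
a^3/(3!(1-ρ)) = 3.6641/(6 × 0.4861) = 1.2563
P₀ = 1/(3.7300 + 1.2563) = 0.2005
Lq = P₀·a^3·ρ / (3!(1-ρ)²) = 0.2005 × 3.6641 × 0.5139 / (6 × 0.2363) = 0.2663
Wq = Lq/λ = 0.2663/11.1 = 0.02399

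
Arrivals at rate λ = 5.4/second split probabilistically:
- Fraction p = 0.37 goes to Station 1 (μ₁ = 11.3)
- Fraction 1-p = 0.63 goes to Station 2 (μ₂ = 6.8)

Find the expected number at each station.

Effective rates: λ₁ = 5.4×0.37 = 1.998, λ₂ = 5.4×0.63 = 3.402
Station 1: ρ₁ = 1.998/11.3 = 0.1768, L₁ = ρ₁/(1-ρ₁) = 0.1768/(1-0.1768) = 0.2148
Station 2: ρ₂ = 3.402/6.8 = 0.5003, L₂ = ρ₂/(1-ρ₂) = 0.5003/(1-0.5003) = 1.0012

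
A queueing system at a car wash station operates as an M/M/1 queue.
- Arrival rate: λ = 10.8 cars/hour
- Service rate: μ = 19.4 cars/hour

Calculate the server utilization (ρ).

Server utilization: ρ = λ/μ
ρ = 10.8/19.4 = 0.5567
The server is busy 55.67% of the time.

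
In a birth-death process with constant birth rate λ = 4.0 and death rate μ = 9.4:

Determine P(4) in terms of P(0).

For constant rates: P(n)/P(0) = (λ/μ)^n
P(4)/P(0) = (4.0/9.4)^4 = 0.42553^4 = 0.03279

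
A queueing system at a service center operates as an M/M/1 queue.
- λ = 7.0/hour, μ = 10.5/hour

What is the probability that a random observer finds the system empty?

ρ = λ/μ = 7.0/10.5 = 0.6667
P(0) = 1 - ρ = 1 - 0.6667 = 0.3333
The server is idle 33.33% of the time.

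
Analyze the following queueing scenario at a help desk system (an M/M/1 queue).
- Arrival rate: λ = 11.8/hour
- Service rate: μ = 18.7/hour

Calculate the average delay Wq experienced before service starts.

First, compute utilization: ρ = λ/μ = 11.8/18.7 = 0.6310
For M/M/1: Wq = λ/(μ(μ-λ))
Wq = 11.8/(18.7 × (18.7-11.8))
Wq = 11.8/(18.7 × 6.90)
Wq = 0.09145 hours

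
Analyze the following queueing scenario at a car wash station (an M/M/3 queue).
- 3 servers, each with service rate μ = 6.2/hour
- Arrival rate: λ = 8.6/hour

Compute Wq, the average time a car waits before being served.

Traffic intensity: ρ = λ/(cμ) = 8.6/(3×6.2) = 0.4624
Since ρ = 0.4624 < 1, system is stable.
Offered load a = λ/μ = cρ = 8.6/6.2 = 1.3871
P₀ = [ Σₙ₌₀^2 aⁿ/n! + a^3/(3!(1-ρ)) ]⁻¹
Σ = a^0/0! + a^1/1! + a^2/2! = 1.0000 + 1.3871 + 0.9620 = 3.3491
a^3/(3!(1-ρ)) = 2.6688/(6 × 0.53763) = 0.8273
P₀ = 1/(3.3491 + 0.8273) = 0.2394
Lq = P₀·a^3·ρ / (3!(1-ρ)²) = 0.23944 × 2.6688 × 0.46237 / (6 × 0.28905) = 0.1704
Wq = Lq/λ = 0.1704/8.6 = 0.01981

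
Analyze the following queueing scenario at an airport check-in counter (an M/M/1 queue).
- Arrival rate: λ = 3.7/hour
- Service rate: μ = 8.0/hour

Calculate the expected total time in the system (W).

First, compute utilization: ρ = λ/μ = 3.7/8.0 = 0.4625
For M/M/1: W = 1/(μ-λ)
W = 1/(8.0-3.7) = 1/4.30
W = 0.2326 hours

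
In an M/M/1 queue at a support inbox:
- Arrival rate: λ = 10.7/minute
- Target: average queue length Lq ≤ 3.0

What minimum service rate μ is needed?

For M/M/1: Lq = λ²/(μ(μ-λ))
Need Lq ≤ 3.0, i.e. μ(μ-λ) ≥ λ²/3.0
μ² - 10.7μ - 114.49/3.0 ≥ 0  →  μ² - 10.7μ - 38.16333 ≥ 0
Quadratic formula (positive root): μ = [λ + √(λ² + 4×38.16333)]/2
Discriminant: 114.49 + 4×38.16333 = 267.1433, √267.1433 = 16.34452
μ ≥ (10.7 + 16.34452)/2 = 13.5223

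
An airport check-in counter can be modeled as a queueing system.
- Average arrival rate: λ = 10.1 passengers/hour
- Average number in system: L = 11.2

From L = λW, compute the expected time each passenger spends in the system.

Little's Law: L = λW, so W = L/λ
W = 11.2/10.1 = 1.1089 hours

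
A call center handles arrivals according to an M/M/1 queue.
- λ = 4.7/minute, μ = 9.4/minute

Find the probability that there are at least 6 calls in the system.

ρ = λ/μ = 4.7/9.4 = 0.5000
P(N ≥ n) = ρⁿ
P(N ≥ 6) = 0.5000^6
P(N ≥ 6) = 0.01562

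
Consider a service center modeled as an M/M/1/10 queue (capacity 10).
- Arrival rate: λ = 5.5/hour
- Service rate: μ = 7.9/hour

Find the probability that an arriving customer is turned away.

ρ = λ/μ = 5.5/7.9 = 0.6962
P₀ = (1-ρ)/(1-ρ^(K+1)) = (1-0.6962)/(1-0.6962^11) = 0.3038/0.9814 = 0.3096
P_K = P₀×ρ^K = 0.30957 × 0.6962^10 = 0.30957 × 0.026751 = 0.008281
Blocking probability = 0.83%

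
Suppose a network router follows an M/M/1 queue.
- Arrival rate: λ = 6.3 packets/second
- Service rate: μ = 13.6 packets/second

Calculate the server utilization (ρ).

Server utilization: ρ = λ/μ
ρ = 6.3/13.6 = 0.4632
The server is busy 46.32% of the time.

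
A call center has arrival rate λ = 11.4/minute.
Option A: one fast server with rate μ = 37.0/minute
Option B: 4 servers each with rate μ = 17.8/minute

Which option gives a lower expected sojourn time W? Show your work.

Option A: single server μ = 37.0 (M/M/1)
  ρ_A = 11.4/37.0 = 0.3081
  W_A = 1/(μ-λ) = 1/(37.0-11.4) = 1/25.60 = 0.03906

Option B: 4 servers μ = 17.8 (M/M/4)
  ρ_B = λ/(cμ) = 11.4/(4×17.8) = 0.1601
  Offered load a = λ/μ = cρ = 11.4/17.8 = 0.6404
  P₀ = [ Σₙ₌₀^3 aⁿ/n! + a^4/(4!(1-ρ)) ]⁻¹
  Σ = a^0/0! + a^1/1! + a^2/2! + a^3/3! = 1.0000 + 0.6404 + 0.2051 + 0.04378 = 1.8893
  a^4/(4!(1-ρ)) = 0.168244/(24 × 0.839888) = 0.008347
  P₀ = 1/(1.8893 + 0.008347) = 0.5270
  Lq = P₀·a^4·ρ / (4!(1-ρ)²) = 0.526963 × 0.168244 × 0.160112 / (24 × 0.705411) = 0.0008385
  Wq_B = Lq/λ = 0.0008385/11.4 = 0.00007355
  W_B = Wq_B + 1/μ = 0.00007355 + 0.05618 = 0.05625

Since W_A = 0.03906 < W_B = 0.05625, Option A (single fast server) has the shorter time in system.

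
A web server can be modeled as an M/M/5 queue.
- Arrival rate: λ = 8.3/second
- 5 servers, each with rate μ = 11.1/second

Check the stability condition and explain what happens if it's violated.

Stability requires ρ = λ/(cμ) < 1
ρ = 8.3/(5 × 11.1) = 8.3/55.50 = 0.1495
Since 0.1495 < 1, the system is STABLE.
The servers are busy 14.95% of the time.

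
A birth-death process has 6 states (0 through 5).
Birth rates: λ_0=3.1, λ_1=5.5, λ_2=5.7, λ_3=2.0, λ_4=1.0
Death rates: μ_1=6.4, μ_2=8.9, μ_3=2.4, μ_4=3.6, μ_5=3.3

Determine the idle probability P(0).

Ratios P(n)/P(0) = (λ₀···λₙ₋₁)/(μ₁···μₙ):
P(1)/P(0) = (3.1)/(6.4) = 0.4844
P(2)/P(0) = (3.1×5.5)/(6.4×8.9) = 0.2993
P(3)/P(0) = (3.1×5.5×5.7)/(6.4×8.9×2.4) = 0.7109
P(4)/P(0) = (3.1×5.5×5.7×2.0)/(6.4×8.9×2.4×3.6) = 0.3950
P(5)/P(0) = (3.1×5.5×5.7×2.0×1.0)/(6.4×8.9×2.4×3.6×3.3) = 0.1197

Normalization: ∑ P(n) = 1
P(0) × (1.0000 + 0.4844 + 0.2993 + 0.7109 + 0.3950 + 0.1197) = 1
P(0) × 3.0093 = 1
P(0) = 1/3.0093 = 0.3323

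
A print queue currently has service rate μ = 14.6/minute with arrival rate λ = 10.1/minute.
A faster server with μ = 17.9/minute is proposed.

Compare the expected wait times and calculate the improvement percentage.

System 1: ρ₁ = 10.1/14.6 = 0.6918, W₁ = 1/(14.6-10.1) = 0.222222
System 2: ρ₂ = 10.1/17.9 = 0.5642, W₂ = 1/(17.9-10.1) = 0.128205
Improvement: (W₁-W₂)/W₁ = (0.222222-0.128205)/0.222222 = 42.31%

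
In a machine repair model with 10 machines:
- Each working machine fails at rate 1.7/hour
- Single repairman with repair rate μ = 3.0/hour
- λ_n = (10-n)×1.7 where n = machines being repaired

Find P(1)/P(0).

P(1)/P(0) = ∏_{i=0}^{1-1} λ_i/μ_{i+1}
= (10-0)×1.7/3.0
= 5.6667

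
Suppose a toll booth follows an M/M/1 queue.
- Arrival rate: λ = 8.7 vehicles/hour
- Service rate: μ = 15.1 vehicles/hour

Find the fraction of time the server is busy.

Server utilization: ρ = λ/μ
ρ = 8.7/15.1 = 0.5762
The server is busy 57.62% of the time.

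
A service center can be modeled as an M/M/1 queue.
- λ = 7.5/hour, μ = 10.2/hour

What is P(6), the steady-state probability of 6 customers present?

ρ = λ/μ = 7.5/10.2 = 0.73529
P(n) = (1-ρ)ρⁿ
P(6) = (1-0.73529) × 0.73529^6
P(6) = 0.26471 × 0.15803
P(6) = 0.04183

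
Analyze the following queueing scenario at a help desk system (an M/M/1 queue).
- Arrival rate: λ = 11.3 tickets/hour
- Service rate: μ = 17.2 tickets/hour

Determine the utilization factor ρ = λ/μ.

Server utilization: ρ = λ/μ
ρ = 11.3/17.2 = 0.6570
The server is busy 65.70% of the time.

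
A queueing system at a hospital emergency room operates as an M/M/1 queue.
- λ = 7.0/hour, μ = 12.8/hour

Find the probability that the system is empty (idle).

ρ = λ/μ = 7.0/12.8 = 0.5469
P(0) = 1 - ρ = 1 - 0.5469 = 0.4531
The server is idle 45.31% of the time.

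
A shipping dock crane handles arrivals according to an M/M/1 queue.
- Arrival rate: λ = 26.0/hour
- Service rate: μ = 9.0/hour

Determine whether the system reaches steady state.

Stability requires ρ = λ/(cμ) < 1
ρ = 26.0/(1 × 9.0) = 26.0/9.00 = 2.8889
Since 2.8889 ≥ 1, the system is UNSTABLE.
Queue grows without bound. Need μ > λ = 26.0.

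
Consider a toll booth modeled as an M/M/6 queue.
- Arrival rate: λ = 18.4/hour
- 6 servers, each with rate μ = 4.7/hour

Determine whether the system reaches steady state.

Stability requires ρ = λ/(cμ) < 1
ρ = 18.4/(6 × 4.7) = 18.4/28.20 = 0.6525
Since 0.6525 < 1, the system is STABLE.
The servers are busy 65.25% of the time.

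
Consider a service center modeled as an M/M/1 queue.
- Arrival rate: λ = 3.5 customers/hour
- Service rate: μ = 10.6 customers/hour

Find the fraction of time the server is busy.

Server utilization: ρ = λ/μ
ρ = 3.5/10.6 = 0.3302
The server is busy 33.02% of the time.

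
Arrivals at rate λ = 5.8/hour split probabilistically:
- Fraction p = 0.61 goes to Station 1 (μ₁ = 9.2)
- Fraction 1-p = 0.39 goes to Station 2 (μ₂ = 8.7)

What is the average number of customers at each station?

Effective rates: λ₁ = 5.8×0.61 = 3.538, λ₂ = 5.8×0.39 = 2.262
Station 1: ρ₁ = 3.538/9.2 = 0.38457, L₁ = ρ₁/(1-ρ₁) = 0.38457/(1-0.38457) = 0.6249
Station 2: ρ₂ = 2.262/8.7 = 0.2600, L₂ = ρ₂/(1-ρ₂) = 0.2600/(1-0.2600) = 0.3514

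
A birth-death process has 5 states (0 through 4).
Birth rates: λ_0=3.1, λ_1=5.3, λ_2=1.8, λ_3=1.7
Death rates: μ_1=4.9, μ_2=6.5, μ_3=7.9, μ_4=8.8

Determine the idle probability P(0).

Ratios P(n)/P(0) = (λ₀···λₙ₋₁)/(μ₁···μₙ):
P(1)/P(0) = (3.1)/(4.9) = 0.6327
P(2)/P(0) = (3.1×5.3)/(4.9×6.5) = 0.5159
P(3)/P(0) = (3.1×5.3×1.8)/(4.9×6.5×7.9) = 0.1175
P(4)/P(0) = (3.1×5.3×1.8×1.7)/(4.9×6.5×7.9×8.8) = 0.02271

Normalization: ∑ P(n) = 1
P(0) × (1.0000 + 0.6327 + 0.5159 + 0.1175 + 0.02271) = 1
P(0) × 2.2888 = 1
P(0) = 1/2.2888 = 0.4369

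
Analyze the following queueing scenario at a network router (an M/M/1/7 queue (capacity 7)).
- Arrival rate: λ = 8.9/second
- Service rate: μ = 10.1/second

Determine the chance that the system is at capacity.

ρ = λ/μ = 8.9/10.1 = 0.88119
P₀ = (1-ρ)/(1-ρ^(K+1)) = (1-0.88119)/(1-0.88119^8) = 0.11881/0.63646 = 0.1867
P_K = P₀×ρ^K = 0.18667 × 0.88119^7 = 0.18667 × 0.41256 = 0.07701
Blocking probability = 7.70%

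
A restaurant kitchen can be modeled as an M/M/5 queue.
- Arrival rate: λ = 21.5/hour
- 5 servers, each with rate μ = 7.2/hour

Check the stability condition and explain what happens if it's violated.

Stability requires ρ = λ/(cμ) < 1
ρ = 21.5/(5 × 7.2) = 21.5/36.00 = 0.5972
Since 0.5972 < 1, the system is STABLE.
The servers are busy 59.72% of the time.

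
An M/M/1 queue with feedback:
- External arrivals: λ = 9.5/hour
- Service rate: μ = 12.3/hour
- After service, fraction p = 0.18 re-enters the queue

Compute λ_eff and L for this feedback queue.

Effective arrival rate: λ_eff = λ/(1-p) = 9.5/(1-0.18) = 9.5/0.82 = 11.585366
ρ = λ_eff/μ = 11.585366/12.3 = 0.9418997
L = ρ/(1-ρ) = 0.9418997/(1-0.9418997) = 16.2116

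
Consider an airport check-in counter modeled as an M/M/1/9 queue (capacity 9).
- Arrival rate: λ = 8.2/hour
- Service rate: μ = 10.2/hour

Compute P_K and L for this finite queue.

ρ = λ/μ = 8.2/10.2 = 0.803922
P₀ = (1-ρ)/(1-ρ^(K+1)) = (1-0.803922)/(1-0.803922^10) = 0.1961/0.8872 = 0.2210
P_K = P₀×ρ^K = 0.22100 × 0.803922^9 = 0.22100 × 0.14026 = 0.03100
Blocking probability P_9 = 0.03100 (3.10%)
L = ρ[1 - (K+1)ρ^K + Kρ^(K+1)] / [(1-ρ)(1-ρ^(K+1))]
L = 0.803922 × (1 - 10×0.1403 + 9×0.1128) / ((1 - 0.803922) × (1 - 0.1128)) = 2.8292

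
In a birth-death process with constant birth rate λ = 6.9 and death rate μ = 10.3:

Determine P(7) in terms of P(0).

For constant rates: P(n)/P(0) = (λ/μ)^n
P(7)/P(0) = (6.9/10.3)^7 = 0.669903^7 = 0.06055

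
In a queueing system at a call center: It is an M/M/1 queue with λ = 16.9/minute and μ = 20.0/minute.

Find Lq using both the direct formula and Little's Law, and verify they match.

Method 1 (direct): Lq = λ²/(μ(μ-λ)) = 285.61/(20.0 × 3.10) = 4.6066

Method 2 (Little's Law):
W = 1/(μ-λ) = 1/3.10 = 0.32258
Wq = W - 1/μ = 0.32258 - 0.050000 = 0.27258
Lq = λWq = 16.9 × 0.27258 = 4.6066 ✔ (matches Method 1)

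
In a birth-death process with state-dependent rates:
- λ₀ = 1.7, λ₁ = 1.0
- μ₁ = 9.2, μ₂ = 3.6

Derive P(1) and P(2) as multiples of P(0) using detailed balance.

Balance equations:
State 0: λ₀P₀ = μ₁P₁ → P₁ = (λ₀/μ₁)P₀ = (1.7/9.2)P₀ = 0.1848P₀
State 1: P₂ = (λ₀λ₁)/(μ₁μ₂)P₀ = (1.7×1.0)/(9.2×3.6)P₀ = 0.05133P₀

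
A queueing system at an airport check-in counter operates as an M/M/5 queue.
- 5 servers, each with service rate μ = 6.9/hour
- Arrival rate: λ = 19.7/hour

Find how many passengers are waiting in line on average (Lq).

Traffic intensity: ρ = λ/(cμ) = 19.7/(5×6.9) = 0.5710
Since ρ = 0.5710 < 1, system is stable.
Offered load a = λ/μ = cρ = 19.7/6.9 = 2.8551
P₀ = [ Σₙ₌₀^4 aⁿ/n! + a^5/(5!(1-ρ)) ]⁻¹
Σ = a^0/0! + a^1/1! + a^2/2! + a^3/3! + a^4/4! = 1.0000 + 2.8551 + 4.0757 + 3.8788 + 2.7686 = 14.5782
a^5/(5!(1-ρ)) = 189.7080/(120 × 0.42899) = 3.6852
P₀ = 1/(14.5782 + 3.6852) = 0.05475
Lq = P₀·a^5·ρ / (5!(1-ρ)²) = 0.05475 × 189.7080 × 0.5710 / (120 × 0.1840) = 0.2686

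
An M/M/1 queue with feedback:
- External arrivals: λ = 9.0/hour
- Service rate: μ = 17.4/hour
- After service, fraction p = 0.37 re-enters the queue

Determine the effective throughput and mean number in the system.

Effective arrival rate: λ_eff = λ/(1-p) = 9.0/(1-0.37) = 9.0/0.63 = 14.2857
ρ = λ_eff/μ = 14.2857/17.4 = 0.82102
L = ρ/(1-ρ) = 0.82102/(1-0.82102) = 4.5872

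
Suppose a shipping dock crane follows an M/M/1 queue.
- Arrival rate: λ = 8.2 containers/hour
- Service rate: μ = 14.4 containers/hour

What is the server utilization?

Server utilization: ρ = λ/μ
ρ = 8.2/14.4 = 0.5694
The server is busy 56.94% of the time.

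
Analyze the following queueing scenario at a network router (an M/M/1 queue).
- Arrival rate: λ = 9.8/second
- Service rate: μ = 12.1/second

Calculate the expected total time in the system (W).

First, compute utilization: ρ = λ/μ = 9.8/12.1 = 0.8099
For M/M/1: W = 1/(μ-λ)
W = 1/(12.1-9.8) = 1/2.30
W = 0.4348 seconds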